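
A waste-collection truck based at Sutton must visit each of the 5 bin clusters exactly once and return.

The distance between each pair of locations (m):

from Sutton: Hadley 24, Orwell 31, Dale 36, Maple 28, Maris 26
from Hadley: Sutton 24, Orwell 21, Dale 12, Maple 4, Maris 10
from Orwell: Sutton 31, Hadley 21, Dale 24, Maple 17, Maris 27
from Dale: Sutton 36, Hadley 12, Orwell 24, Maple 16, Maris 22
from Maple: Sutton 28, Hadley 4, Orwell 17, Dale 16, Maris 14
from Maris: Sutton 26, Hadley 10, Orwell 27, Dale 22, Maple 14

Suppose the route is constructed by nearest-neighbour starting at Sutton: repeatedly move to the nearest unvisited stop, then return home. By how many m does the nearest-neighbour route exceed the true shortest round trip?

Sutton: Hadley=24, Maris=26, Maple=28, Orwell=31, Dale=36 ⇒ Hadley
Hadley: Maple=4, Maris=10, Dale=12, Orwell=21 ⇒ Maple
Maple: Maris=14, Dale=16, Orwell=17 ⇒ Maris
Maris: Dale=22, Orwell=27 ⇒ Dale
Dale: Orwell=24 ⇒ Orwell
NN route Sutton → Hadley → Maple → Maris → Dale → Orwell → Sutton costs 119.
Optimal: Sutton → Orwell → Dale → Hadley → Maple → Maris → Sutton costs 111 (by enumerating all 60 distinct tours).
Excess = 119 − 111 = 8.

The nearest-neighbour route is 8 m longer than optimal.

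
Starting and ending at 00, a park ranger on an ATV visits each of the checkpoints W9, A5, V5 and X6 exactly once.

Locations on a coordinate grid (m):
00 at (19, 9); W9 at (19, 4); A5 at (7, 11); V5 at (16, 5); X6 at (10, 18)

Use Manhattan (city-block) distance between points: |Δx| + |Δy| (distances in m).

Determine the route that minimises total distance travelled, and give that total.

Minimum total distance: 52 m.

There are 12 distinct closed tours to check (reversals are equivalent).
00 - W9 - A5 - V5 - X6 - 00: 5+19+15+19+18 = 76
00 - W9 - A5 - X6 - V5 - 00: 5+19+10+19+7 = 60
00 - W9 - V5 - A5 - X6 - 00: 5+4+15+10+18 = 52
00 - W9 - V5 - X6 - A5 - 00: 5+4+19+10+14 = 52
00 - W9 - X6 - A5 - V5 - 00: 5+23+10+15+7 = 60
00 - W9 - X6 - V5 - A5 - 00: 5+23+19+15+14 = 76
00 - A5 - W9 - V5 - X6 - 00: 14+19+4+19+18 = 74
00 - A5 - W9 - X6 - V5 - 00: 14+19+23+19+7 = 82
00 - A5 - V5 - W9 - X6 - 00: 14+15+4+23+18 = 74
00 - A5 - X6 - W9 - V5 - 00: 14+10+23+4+7 = 58
00 - V5 - W9 - A5 - X6 - 00: 7+4+19+10+18 = 58
00 - V5 - A5 - W9 - X6 - 00: 7+15+19+23+18 = 82
The minimum is 52.
One optimal route: 00 → W9 → V5 → A5 → X6 → 00 (or its reverse).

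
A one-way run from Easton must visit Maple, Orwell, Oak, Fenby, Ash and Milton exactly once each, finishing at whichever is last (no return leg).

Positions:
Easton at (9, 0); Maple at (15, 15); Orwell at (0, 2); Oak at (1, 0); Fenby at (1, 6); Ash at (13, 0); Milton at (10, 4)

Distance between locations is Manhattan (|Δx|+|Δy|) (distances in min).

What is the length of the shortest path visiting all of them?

Minimum one-way distance = 51 min.

There are 6! = 720 possible orderings.
Easton→Maple→Orwell→Oak→Fenby→Ash→Milton: 21+28+3+6+18+7 = 83
Easton→Maple→Orwell→Oak→Fenby→Milton→Ash: 21+28+3+6+11+7 = 76
Easton→Maple→Orwell→Oak→Ash→Fenby→Milton: 21+28+3+12+18+11 = 93
Easton→Maple→Orwell→Oak→Ash→Milton→Fenby: 21+28+3+12+7+11 = 82
Easton→Maple→Orwell→Oak→Milton→Fenby→Ash: 21+28+3+13+11+18 = 94
Easton→Maple→Orwell→Oak→Milton→Ash→Fenby: 21+28+3+13+7+18 = 90
Easton→Maple→Orwell→Fenby→Oak→Ash→Milton: 21+28+5+6+12+7 = 79
Easton→Maple→Orwell→Fenby→Oak→Milton→Ash: 21+28+5+6+13+7 = 80
… (712 more)
Easton→Oak→Orwell→Fenby→Milton→Ash→Maple: 8+3+5+11+7+17 = 51  ← best
The minimum is 51.
One shortest path: Easton → Oak → Orwell → Fenby → Milton → Ash → Maple.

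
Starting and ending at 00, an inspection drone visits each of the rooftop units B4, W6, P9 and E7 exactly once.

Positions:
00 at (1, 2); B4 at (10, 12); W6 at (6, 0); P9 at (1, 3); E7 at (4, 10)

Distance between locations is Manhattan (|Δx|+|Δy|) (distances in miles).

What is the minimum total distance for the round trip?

With 4 stops there are 4!/2 = 12 distinct round trips (a route and its reverse cost the same).
00→B4→W6→P9→E7→00: 19+16+8+10+11 = 64
00→B4→W6→E7→P9→00: 19+16+12+10+1 = 58
00→B4→P9→W6→E7→00: 19+18+8+12+11 = 68
00→B4→P9→E7→W6→00: 19+18+10+12+7 = 66
00→B4→E7→W6→P9→00: 19+8+12+8+1 = 48
00→B4→E7→P9→W6→00: 19+8+10+8+7 = 52
00→W6→B4→P9→E7→00: 7+16+18+10+11 = 62
00→W6→B4→E7→P9→00: 7+16+8+10+1 = 42
00→W6→P9→B4→E7→00: 7+8+18+8+11 = 52
00→W6→E7→B4→P9→00: 7+12+8+18+1 = 46
00→P9→B4→W6→E7→00: 1+18+16+12+11 = 58
00→P9→W6→B4→E7→00: 1+8+16+8+11 = 44
The minimum is 42.
One optimal route: 00 → W6 → B4 → E7 → P9 → 00 (or its reverse).

42 miles — the shortest possible round trip.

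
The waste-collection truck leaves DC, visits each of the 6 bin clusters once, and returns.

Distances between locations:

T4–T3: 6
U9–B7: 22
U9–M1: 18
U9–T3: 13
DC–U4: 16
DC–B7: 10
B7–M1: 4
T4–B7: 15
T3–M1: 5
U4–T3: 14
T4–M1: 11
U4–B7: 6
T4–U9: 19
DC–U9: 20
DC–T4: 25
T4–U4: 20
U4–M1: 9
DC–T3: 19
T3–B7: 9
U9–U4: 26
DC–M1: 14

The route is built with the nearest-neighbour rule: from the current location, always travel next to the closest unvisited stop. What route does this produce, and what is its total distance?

DC → [B7:10 / M1:14 / U4:16 / T3:19 / U9:20 / T4:25] → B7 (10)
B7 → [M1:4 / U4:6 / T3:9 / T4:15 / U9:22] → M1 (4)
M1 → [T3:5 / U4:9 / T4:11 / U9:18] → T3 (5)
T3 → [T4:6 / U9:13 / U4:14] → T4 (6)
T4 → [U9:19 / U4:20] → U9 (19)
U9 → [U4:26] → U4 (26)
Return U4→DC: 16.
Total = 10 + 4 + 5 + 6 + 19 + 26 + 16 = 86.

Total distance 86 via the nearest-neighbour route DC → B7 → M1 → T3 → T4 → U9 → U4 → DC.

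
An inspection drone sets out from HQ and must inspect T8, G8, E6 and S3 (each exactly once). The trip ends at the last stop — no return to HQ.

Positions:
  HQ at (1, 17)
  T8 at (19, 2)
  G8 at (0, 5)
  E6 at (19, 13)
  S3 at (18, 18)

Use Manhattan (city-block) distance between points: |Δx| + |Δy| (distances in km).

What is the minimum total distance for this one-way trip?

Shortest open route: 52 km.

There are 4! = 24 possible orderings.
HQ→T8→G8→E6→S3: 33+22+27+6 = 88
HQ→T8→G8→S3→E6: 33+22+31+6 = 92
HQ→T8→E6→G8→S3: 33+11+27+31 = 102
HQ→T8→E6→S3→G8: 33+11+6+31 = 81
HQ→T8→S3→G8→E6: 33+17+31+27 = 108
HQ→T8→S3→E6→G8: 33+17+6+27 = 83
HQ→G8→T8→E6→S3: 13+22+11+6 = 52
HQ→G8→T8→S3→E6: 13+22+17+6 = 58
HQ→G8→E6→T8→S3: 13+27+11+17 = 68
HQ→G8→E6→S3→T8: 13+27+6+17 = 63
HQ→G8→S3→T8→E6: 13+31+17+11 = 72
HQ→G8→S3→E6→T8: 13+31+6+11 = 61
HQ→E6→T8→G8→S3: 22+11+22+31 = 86
HQ→E6→T8→S3→G8: 22+11+17+31 = 81
… (10 more)
The minimum is 52.
One shortest path: HQ → G8 → T8 → E6 → S3.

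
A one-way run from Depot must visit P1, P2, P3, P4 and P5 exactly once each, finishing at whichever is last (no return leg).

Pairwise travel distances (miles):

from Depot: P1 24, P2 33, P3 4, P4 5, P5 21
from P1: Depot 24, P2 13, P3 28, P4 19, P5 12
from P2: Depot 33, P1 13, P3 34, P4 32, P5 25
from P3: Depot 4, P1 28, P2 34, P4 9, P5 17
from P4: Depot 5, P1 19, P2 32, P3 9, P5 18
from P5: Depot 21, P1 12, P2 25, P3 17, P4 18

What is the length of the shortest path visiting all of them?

Shortest open route: 56 miles.

There are 5! = 120 possible orderings.
Depot → P1 → P2 → P3 → P4 → P5: 24+13+34+9+18 = 98
Depot → P1 → P2 → P3 → P5 → P4: 24+13+34+17+18 = 106
Depot → P1 → P2 → P4 → P3 → P5: 24+13+32+9+17 = 95
Depot → P1 → P2 → P4 → P5 → P3: 24+13+32+18+17 = 104
Depot → P1 → P2 → P5 → P3 → P4: 24+13+25+17+9 = 88
Depot → P1 → P2 → P5 → P4 → P3: 24+13+25+18+9 = 89
Depot → P1 → P3 → P2 → P4 → P5: 24+28+34+32+18 = 136
Depot → P1 → P3 → P2 → P5 → P4: 24+28+34+25+18 = 129
Depot → P1 → P3 → P4 → P2 → P5: 24+28+9+32+25 = 118
Depot → P1 → P3 → P4 → P5 → P2: 24+28+9+18+25 = 104
Depot → P1 → P3 → P5 → P2 → P4: 24+28+17+25+32 = 126
Depot → P1 → P3 → P5 → P4 → P2: 24+28+17+18+32 = 119
Depot → P1 → P4 → P2 → P3 → P5: 24+19+32+34+17 = 126
Depot → P1 → P4 → P2 → P5 → P3: 24+19+32+25+17 = 117
… (106 more)
Depot → P3 → P4 → P5 → P1 → P2: 4+9+18+12+13 = 56  ← best
The minimum is 56.
One shortest path: Depot → P3 → P4 → P5 → P1 → P2.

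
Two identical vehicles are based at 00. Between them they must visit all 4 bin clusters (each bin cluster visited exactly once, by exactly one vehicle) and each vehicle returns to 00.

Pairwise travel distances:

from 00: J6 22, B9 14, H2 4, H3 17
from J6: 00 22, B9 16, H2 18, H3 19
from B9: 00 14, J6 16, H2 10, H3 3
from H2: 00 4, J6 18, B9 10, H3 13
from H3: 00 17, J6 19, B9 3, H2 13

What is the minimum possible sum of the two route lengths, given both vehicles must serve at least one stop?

66 — the smallest possible combined total.

Check every non-empty split of the stops between the two vehicles; for each half take its own optimal tour:
  {J6} + {B9, H2, H3}: 44 + 34 = 78
  {B9} + {J6, H2, H3}: 28 + 58 = 86
  {J6, B9} + {H2, H3}: 52 + 34 = 86
  {H2} + {J6, B9, H3}: 8 + 58 = 66
  {J6, H2} + {B9, H3}: 44 + 34 = 78
  {B9, H2} + {J6, H3}: 28 + 58 = 86
  … (7 splits in total)
Best: vehicle 1 00 → H2 → 00 = 8; vehicle 2 00 → J6 → B9 → H3 → 00 = 58; combined 66.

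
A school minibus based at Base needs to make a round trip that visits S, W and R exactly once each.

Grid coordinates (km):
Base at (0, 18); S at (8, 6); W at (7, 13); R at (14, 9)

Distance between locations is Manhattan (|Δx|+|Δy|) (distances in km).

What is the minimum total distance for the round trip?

Base-S-W-R-Base: 20+8+11+23 = 62
Base-S-R-W-Base: 20+9+11+12 = 52
Base-W-S-R-Base: 12+8+9+23 = 52
The minimum is 52.
One optimal route: Base → S → R → W → Base (or its reverse).

Minimum total distance: 52 km.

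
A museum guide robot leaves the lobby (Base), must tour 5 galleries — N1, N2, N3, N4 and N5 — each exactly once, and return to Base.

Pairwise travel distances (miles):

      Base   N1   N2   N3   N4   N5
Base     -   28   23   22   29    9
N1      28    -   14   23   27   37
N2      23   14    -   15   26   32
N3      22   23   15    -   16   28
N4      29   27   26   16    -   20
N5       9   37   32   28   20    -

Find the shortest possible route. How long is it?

With 5 stops there are 5!/2 = 60 distinct round trips (a route and its reverse cost the same).
Base-N1-N2-N3-N4-N5-Base: 28+14+15+16+20+9 = 102
Base-N1-N2-N3-N5-N4-Base: 28+14+15+28+20+29 = 134
Base-N1-N2-N4-N3-N5-Base: 28+14+26+16+28+9 = 121
Base-N1-N2-N4-N5-N3-Base: 28+14+26+20+28+22 = 138
Base-N1-N2-N5-N3-N4-Base: 28+14+32+28+16+29 = 147
Base-N1-N2-N5-N4-N3-Base: 28+14+32+20+16+22 = 132
Base-N1-N3-N2-N4-N5-Base: 28+23+15+26+20+9 = 121
Base-N1-N3-N2-N5-N4-Base: 28+23+15+32+20+29 = 147
Base-N1-N3-N4-N2-N5-Base: 28+23+16+26+32+9 = 134
Base-N1-N3-N4-N5-N2-Base: 28+23+16+20+32+23 = 142
Base-N1-N3-N5-N2-N4-Base: 28+23+28+32+26+29 = 166
Base-N1-N3-N5-N4-N2-Base: 28+23+28+20+26+23 = 148
Base-N1-N4-N2-N3-N5-Base: 28+27+26+15+28+9 = 133
Base-N1-N4-N2-N5-N3-Base: 28+27+26+32+28+22 = 163
… (46 more)
The minimum is 102.
One optimal route: Base → N1 → N2 → N3 → N4 → N5 → Base (or its reverse).

102 miles — the shortest possible round trip.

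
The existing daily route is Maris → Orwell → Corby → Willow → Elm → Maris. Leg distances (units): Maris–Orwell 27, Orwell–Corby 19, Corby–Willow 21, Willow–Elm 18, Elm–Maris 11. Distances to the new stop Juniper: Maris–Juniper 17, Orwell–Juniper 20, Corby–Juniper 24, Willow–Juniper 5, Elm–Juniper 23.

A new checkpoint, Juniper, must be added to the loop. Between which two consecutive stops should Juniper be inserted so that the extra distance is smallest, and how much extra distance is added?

Insertion cost between consecutive stops i–j is d(i,Juniper) + d(Juniper,j) − d(i,j):
  between Maris and Orwell: 17 + 20 − 27 = 10
  between Orwell and Corby: 20 + 24 − 19 = 25
  between Corby and Willow: 24 + 5 − 21 = 8
  between Willow and Elm: 5 + 23 − 18 = 10
  between Elm and Maris: 23 + 17 − 11 = 29
Cheapest insertion is between Corby and Willow, adding 8.
New total = 96 + 8 = 104.

Minimum extra distance: 8, inserting Juniper between Corby and Willow.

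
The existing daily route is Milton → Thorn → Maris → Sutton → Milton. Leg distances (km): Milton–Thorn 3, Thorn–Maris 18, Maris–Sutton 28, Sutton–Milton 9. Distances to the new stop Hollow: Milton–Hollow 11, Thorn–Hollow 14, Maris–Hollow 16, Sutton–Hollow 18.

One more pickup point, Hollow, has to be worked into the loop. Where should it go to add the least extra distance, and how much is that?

Insertion cost between consecutive stops i–j is d(i,Hollow) + d(Hollow,j) − d(i,j):
  between Milton and Thorn: 11 + 14 − 3 = 22
  between Thorn and Maris: 14 + 16 − 18 = 12
  between Maris and Sutton: 16 + 18 − 28 = 6
  between Sutton and Milton: 18 + 11 − 9 = 20
Cheapest insertion is between Maris and Sutton, adding 6.
New total = 58 + 6 = 64.

Adding 6 km by placing Hollow on the Maris–Sutton leg.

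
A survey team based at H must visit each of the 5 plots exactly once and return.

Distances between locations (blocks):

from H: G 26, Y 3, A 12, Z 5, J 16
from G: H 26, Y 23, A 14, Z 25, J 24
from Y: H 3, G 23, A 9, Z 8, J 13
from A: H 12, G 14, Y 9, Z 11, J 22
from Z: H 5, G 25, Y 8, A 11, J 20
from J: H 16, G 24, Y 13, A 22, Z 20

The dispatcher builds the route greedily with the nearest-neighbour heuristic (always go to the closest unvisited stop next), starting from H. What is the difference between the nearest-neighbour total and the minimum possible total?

From H: Y=3, Z=5, A=12, J=16, G=26 → choose Y (3).
From Y: Z=8, A=9, J=13, G=23 → choose Z (8).
From Z: A=11, J=20, G=25 → choose A (11).
From A: G=14, J=22 → choose G (14).
From G: J=24 → choose J (24).
NN route H → Y → Z → A → G → J → H costs 76.
Optimal: H → Y → J → G → A → Z → H costs 70 (by enumerating all 60 distinct tours).
Excess = 76 − 70 = 6.

6 blocks longer than the optimal tour.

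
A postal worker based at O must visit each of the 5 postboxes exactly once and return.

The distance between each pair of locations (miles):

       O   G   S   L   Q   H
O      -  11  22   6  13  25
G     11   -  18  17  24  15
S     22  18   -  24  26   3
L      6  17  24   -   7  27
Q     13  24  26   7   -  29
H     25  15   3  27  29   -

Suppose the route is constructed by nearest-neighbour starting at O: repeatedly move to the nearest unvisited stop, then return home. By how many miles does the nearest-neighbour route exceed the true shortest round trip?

The nearest-neighbour route is 9 miles longer than optimal.

O: L=6, G=11, Q=13, S=22, H=25 ⇒ L
L: Q=7, G=17, S=24, H=27 ⇒ Q
Q: G=24, S=26, H=29 ⇒ G
G: H=15, S=18 ⇒ H
H: S=3 ⇒ S
NN route O → L → Q → G → H → S → O costs 77.
Optimal: O → G → H → S → Q → L → O costs 68 (by enumerating all 60 distinct tours).
Excess = 77 − 68 = 9.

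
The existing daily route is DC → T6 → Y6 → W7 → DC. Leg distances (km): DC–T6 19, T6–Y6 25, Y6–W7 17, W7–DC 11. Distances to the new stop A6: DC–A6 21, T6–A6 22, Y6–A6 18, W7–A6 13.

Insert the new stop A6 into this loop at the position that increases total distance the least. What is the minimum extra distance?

Insertion cost between consecutive stops i–j is d(i,A6) + d(A6,j) − d(i,j):
  between DC and T6: 21 + 22 − 19 = 24
  between T6 and Y6: 22 + 18 − 25 = 15
  between Y6 and W7: 18 + 13 − 17 = 14
  between W7 and DC: 13 + 21 − 11 = 23
Cheapest insertion is between Y6 and W7, adding 14.
New total = 72 + 14 = 86.

Minimum extra distance: 14 km, inserting A6 between Y6 and W7.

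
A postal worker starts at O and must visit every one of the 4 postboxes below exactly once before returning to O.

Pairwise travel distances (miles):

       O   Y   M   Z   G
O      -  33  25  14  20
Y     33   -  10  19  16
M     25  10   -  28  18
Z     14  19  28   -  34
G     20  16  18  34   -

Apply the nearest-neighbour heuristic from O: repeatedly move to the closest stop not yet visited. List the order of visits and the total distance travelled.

From O: distances to unvisited — Z=14, G=20, M=25, Y=33. Nearest is Z (14).
From Z: distances to unvisited — Y=19, M=28, G=34. Nearest is Y (19).
From Y: distances to unvisited — M=10, G=16. Nearest is M (10).
From M: distances to unvisited — G=18. Nearest is G (18).
Return G→O: 20.
Total = 14 + 19 + 10 + 18 + 20 = 81.

81 miles along O → Z → Y → M → G → O.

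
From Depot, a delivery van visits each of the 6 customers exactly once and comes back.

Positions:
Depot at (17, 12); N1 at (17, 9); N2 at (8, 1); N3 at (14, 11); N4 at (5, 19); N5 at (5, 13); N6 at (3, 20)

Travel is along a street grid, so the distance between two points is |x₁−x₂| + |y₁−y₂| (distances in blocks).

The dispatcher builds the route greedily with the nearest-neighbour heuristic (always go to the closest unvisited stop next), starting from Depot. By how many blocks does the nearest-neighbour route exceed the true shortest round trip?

The nearest-neighbour route is 4 blocks longer than optimal.

Depot: N1=3, N3=4, N5=13, N4=19, N2=20, N6=22 ⇒ N1
N1: N3=5, N5=16, N2=17, N4=22, N6=25 ⇒ N3
N3: N5=11, N2=16, N4=17, N6=20 ⇒ N5
N5: N4=6, N6=9, N2=15 ⇒ N4
N4: N6=3, N2=21 ⇒ N6
N6: N2=24 ⇒ N2
NN route Depot → N1 → N3 → N5 → N4 → N6 → N2 → Depot costs 72.
Optimal: Depot → N1 → N2 → N4 → N6 → N5 → N3 → Depot costs 68 (by enumerating all 360 distinct tours).
Excess = 72 − 68 = 4.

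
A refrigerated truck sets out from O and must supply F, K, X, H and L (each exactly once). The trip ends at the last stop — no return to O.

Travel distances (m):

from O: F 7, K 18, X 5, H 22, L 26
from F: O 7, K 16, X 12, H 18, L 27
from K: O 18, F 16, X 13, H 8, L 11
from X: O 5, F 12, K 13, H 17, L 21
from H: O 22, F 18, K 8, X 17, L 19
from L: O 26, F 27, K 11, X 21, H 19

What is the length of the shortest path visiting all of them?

54 m — the minimum one-way total.

There are 5! = 120 possible orderings.
O - F - K - X - H - L: 7+16+13+17+19 = 72
O - F - K - X - L - H: 7+16+13+21+19 = 76
O - F - K - H - X - L: 7+16+8+17+21 = 69
O - F - K - H - L - X: 7+16+8+19+21 = 71
O - F - K - L - X - H: 7+16+11+21+17 = 72
O - F - K - L - H - X: 7+16+11+19+17 = 70
O - F - X - K - H - L: 7+12+13+8+19 = 59
O - F - X - K - L - H: 7+12+13+11+19 = 62
O - F - X - H - K - L: 7+12+17+8+11 = 55
O - F - X - H - L - K: 7+12+17+19+11 = 66
O - F - X - L - K - H: 7+12+21+11+8 = 59
O - F - X - L - H - K: 7+12+21+19+8 = 67
O - F - H - K - X - L: 7+18+8+13+21 = 67
O - F - H - K - L - X: 7+18+8+11+21 = 65
… (106 more)
O - X - F - H - K - L: 5+12+18+8+11 = 54  ← best
The minimum is 54.
One shortest path: O → X → F → H → K → L.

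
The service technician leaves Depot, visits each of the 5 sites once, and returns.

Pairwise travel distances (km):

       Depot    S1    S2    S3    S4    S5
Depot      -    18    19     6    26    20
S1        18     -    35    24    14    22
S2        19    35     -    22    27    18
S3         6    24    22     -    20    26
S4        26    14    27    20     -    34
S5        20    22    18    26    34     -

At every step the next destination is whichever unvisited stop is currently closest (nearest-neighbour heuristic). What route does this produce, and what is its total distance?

99 km along Depot → S3 → S4 → S1 → S5 → S2 → Depot.

At Depot the remaining stops are S3 6, S1 18, S2 19, S5 20, S4 26; go to S3.
At S3 the remaining stops are S4 20, S2 22, S1 24, S5 26; go to S4.
At S4 the remaining stops are S1 14, S2 27, S5 34; go to S1.
At S1 the remaining stops are S5 22, S2 35; go to S5.
At S5 the remaining stops are S2 18; go to S2.
Return S2→Depot: 19.
Total = 6 + 20 + 14 + 22 + 18 + 19 = 99.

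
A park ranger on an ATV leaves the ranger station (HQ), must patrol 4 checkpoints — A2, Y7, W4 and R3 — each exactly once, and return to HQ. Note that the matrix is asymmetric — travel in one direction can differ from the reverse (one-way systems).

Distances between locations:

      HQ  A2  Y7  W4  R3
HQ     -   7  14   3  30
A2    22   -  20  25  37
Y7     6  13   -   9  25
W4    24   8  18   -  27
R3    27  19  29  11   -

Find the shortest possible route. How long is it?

HQ-A2-Y7-W4-R3-HQ: 7+20+9+27+27 = 90
HQ-A2-Y7-R3-W4-HQ: 7+20+25+11+24 = 87
HQ-A2-W4-Y7-R3-HQ: 7+25+18+25+27 = 102
HQ-A2-W4-R3-Y7-HQ: 7+25+27+29+6 = 94
HQ-A2-R3-Y7-W4-HQ: 7+37+29+9+24 = 106
HQ-A2-R3-W4-Y7-HQ: 7+37+11+18+6 = 79
HQ-Y7-A2-W4-R3-HQ: 14+13+25+27+27 = 106
HQ-Y7-A2-R3-W4-HQ: 14+13+37+11+24 = 99
HQ-Y7-W4-A2-R3-HQ: 14+9+8+37+27 = 95
HQ-Y7-W4-R3-A2-HQ: 14+9+27+19+22 = 91
HQ-Y7-R3-A2-W4-HQ: 14+25+19+25+24 = 107
HQ-Y7-R3-W4-A2-HQ: 14+25+11+8+22 = 80
HQ-W4-A2-Y7-R3-HQ: 3+8+20+25+27 = 83
HQ-W4-A2-R3-Y7-HQ: 3+8+37+29+6 = 83
… (10 more)
HQ-W4-R3-A2-Y7-HQ: 3+27+19+20+6 = 75  ← best
The minimum is 75.
One optimal route: HQ → W4 → R3 → A2 → Y7 → HQ.

Shortest round trip = 75.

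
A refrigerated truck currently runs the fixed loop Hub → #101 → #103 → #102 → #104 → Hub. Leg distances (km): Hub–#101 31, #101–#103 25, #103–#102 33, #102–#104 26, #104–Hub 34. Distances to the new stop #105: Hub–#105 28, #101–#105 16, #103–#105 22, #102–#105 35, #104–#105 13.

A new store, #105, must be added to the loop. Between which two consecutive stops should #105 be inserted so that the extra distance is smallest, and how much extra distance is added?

+7 km — insert #105 between #104 and Hub.

Insertion cost between consecutive stops i–j is d(i,#105) + d(#105,j) − d(i,j):
  between Hub and #101: 28 + 16 − 31 = 13
  between #101 and #103: 16 + 22 − 25 = 13
  between #103 and #102: 22 + 35 − 33 = 24
  between #102 and #104: 35 + 13 − 26 = 22
  between #104 and Hub: 13 + 28 − 34 = 7
Cheapest insertion is between #104 and Hub, adding 7.
New total = 149 + 7 = 156.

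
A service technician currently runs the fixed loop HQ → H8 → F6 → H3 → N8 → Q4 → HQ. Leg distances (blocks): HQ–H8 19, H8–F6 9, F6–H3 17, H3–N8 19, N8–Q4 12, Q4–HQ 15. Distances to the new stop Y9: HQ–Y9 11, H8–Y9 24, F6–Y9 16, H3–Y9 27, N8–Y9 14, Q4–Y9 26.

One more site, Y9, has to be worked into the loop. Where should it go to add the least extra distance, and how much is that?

Insertion cost between consecutive stops i–j is d(i,Y9) + d(Y9,j) − d(i,j):
  between HQ and H8: 11 + 24 − 19 = 16
  between H8 and F6: 24 + 16 − 9 = 31
  between F6 and H3: 16 + 27 − 17 = 26
  between H3 and N8: 27 + 14 − 19 = 22
  between N8 and Q4: 14 + 26 − 12 = 28
  between Q4 and HQ: 26 + 11 − 15 = 22
Cheapest insertion is between HQ and H8, adding 16.
New total = 91 + 16 = 107.

Minimum extra distance: 16 blocks, inserting Y9 between HQ and H8.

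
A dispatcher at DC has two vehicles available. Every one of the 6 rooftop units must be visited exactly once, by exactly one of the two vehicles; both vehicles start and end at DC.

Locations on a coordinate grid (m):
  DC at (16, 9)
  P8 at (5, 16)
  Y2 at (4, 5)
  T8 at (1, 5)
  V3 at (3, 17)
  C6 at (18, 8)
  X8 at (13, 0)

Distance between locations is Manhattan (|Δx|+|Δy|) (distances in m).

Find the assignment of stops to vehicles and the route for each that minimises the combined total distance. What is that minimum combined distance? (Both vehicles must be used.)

There are 2^5 − 1 = 31 ways to divide the 6 stops into two non-empty groups. For each, the best each vehicle can do is its own shortest tour through its group:
  {P8} + {Y2, T8, V3, C6, X8}: 36 + 68 = 104
  {Y2} + {P8, T8, V3, C6, X8}: 32 + 68 = 100
  {P8, Y2} + {T8, V3, C6, X8}: 46 + 68 = 114
  {T8} + {P8, Y2, V3, C6, X8}: 38 + 64 = 102
  {P8, T8} + {Y2, V3, C6, X8}: 52 + 64 = 116
  {Y2, T8} + {P8, V3, C6, X8}: 38 + 64 = 102
  … (31 splits in total)
  {C6} + {P8, Y2, T8, V3, X8}: 6 + 64 = 70  ← best
Best: vehicle 1 DC → C6 → DC = 6; vehicle 2 DC → P8 → V3 → T8 → Y2 → X8 → DC = 64; combined 70.

70 m — the smallest possible combined total.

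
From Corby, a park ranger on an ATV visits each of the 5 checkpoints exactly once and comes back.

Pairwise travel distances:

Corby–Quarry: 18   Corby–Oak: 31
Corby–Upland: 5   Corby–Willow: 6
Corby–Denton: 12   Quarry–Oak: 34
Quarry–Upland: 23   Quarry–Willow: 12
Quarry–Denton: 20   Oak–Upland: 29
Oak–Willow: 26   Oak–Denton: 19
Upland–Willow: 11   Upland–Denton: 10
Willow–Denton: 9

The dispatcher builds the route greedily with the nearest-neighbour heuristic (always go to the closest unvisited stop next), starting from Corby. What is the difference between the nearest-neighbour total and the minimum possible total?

15 longer than the optimal tour.

From Corby: Upland=5, Willow=6, Denton=12, Quarry=18, Oak=31 → choose Upland (5).
From Upland: Denton=10, Willow=11, Quarry=23, Oak=29 → choose Denton (10).
From Denton: Willow=9, Oak=19, Quarry=20 → choose Willow (9).
From Willow: Quarry=12, Oak=26 → choose Quarry (12).
From Quarry: Oak=34 → choose Oak (34).
NN route Corby → Upland → Denton → Willow → Quarry → Oak → Corby costs 101.
Optimal: Corby → Upland → Denton → Oak → Quarry → Willow → Corby costs 86 (by enumerating all 60 distinct tours).
Excess = 101 − 86 = 15.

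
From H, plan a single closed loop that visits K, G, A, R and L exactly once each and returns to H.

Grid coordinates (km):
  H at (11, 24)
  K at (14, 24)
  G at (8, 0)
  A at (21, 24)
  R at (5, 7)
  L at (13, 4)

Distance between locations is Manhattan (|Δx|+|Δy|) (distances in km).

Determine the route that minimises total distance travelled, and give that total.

With 5 stops there are 5!/2 = 60 distinct round trips (a route and its reverse cost the same).
H - K - G - A - R - L - H: 3+30+37+33+11+22 = 136
H - K - G - A - L - R - H: 3+30+37+28+11+23 = 132
H - K - G - R - A - L - H: 3+30+10+33+28+22 = 126
H - K - G - R - L - A - H: 3+30+10+11+28+10 = 92
H - K - G - L - A - R - H: 3+30+9+28+33+23 = 126
H - K - G - L - R - A - H: 3+30+9+11+33+10 = 96
H - K - A - G - R - L - H: 3+7+37+10+11+22 = 90
H - K - A - G - L - R - H: 3+7+37+9+11+23 = 90
H - K - A - R - G - L - H: 3+7+33+10+9+22 = 84
H - K - A - R - L - G - H: 3+7+33+11+9+27 = 90
H - K - A - L - G - R - H: 3+7+28+9+10+23 = 80
H - K - A - L - R - G - H: 3+7+28+11+10+27 = 86
H - K - R - G - A - L - H: 3+26+10+37+28+22 = 126
H - K - R - G - L - A - H: 3+26+10+9+28+10 = 86
… (46 more)
The minimum is 80.
One optimal route: H → K → A → L → G → R → H (or its reverse).

Shortest round trip = 80 km.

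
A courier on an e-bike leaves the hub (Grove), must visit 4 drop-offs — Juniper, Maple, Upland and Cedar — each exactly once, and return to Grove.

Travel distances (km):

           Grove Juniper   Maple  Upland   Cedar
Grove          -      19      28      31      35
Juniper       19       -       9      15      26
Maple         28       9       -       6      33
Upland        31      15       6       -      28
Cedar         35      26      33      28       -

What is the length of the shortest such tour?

Minimum total distance: 97 km.

With 4 stops there are 4!/2 = 12 distinct round trips (a route and its reverse cost the same).
Grove - Juniper - Maple - Upland - Cedar - Grove: 19+9+6+28+35 = 97
Grove - Juniper - Maple - Cedar - Upland - Grove: 19+9+33+28+31 = 120
Grove - Juniper - Upland - Maple - Cedar - Grove: 19+15+6+33+35 = 108
Grove - Juniper - Upland - Cedar - Maple - Grove: 19+15+28+33+28 = 123
Grove - Juniper - Cedar - Maple - Upland - Grove: 19+26+33+6+31 = 115
Grove - Juniper - Cedar - Upland - Maple - Grove: 19+26+28+6+28 = 107
Grove - Maple - Juniper - Upland - Cedar - Grove: 28+9+15+28+35 = 115
Grove - Maple - Juniper - Cedar - Upland - Grove: 28+9+26+28+31 = 122
Grove - Maple - Upland - Juniper - Cedar - Grove: 28+6+15+26+35 = 110
Grove - Maple - Cedar - Juniper - Upland - Grove: 28+33+26+15+31 = 133
Grove - Upland - Juniper - Maple - Cedar - Grove: 31+15+9+33+35 = 123
Grove - Upland - Maple - Juniper - Cedar - Grove: 31+6+9+26+35 = 107
The minimum is 97.
One optimal route: Grove → Juniper → Maple → Upland → Cedar → Grove (or its reverse).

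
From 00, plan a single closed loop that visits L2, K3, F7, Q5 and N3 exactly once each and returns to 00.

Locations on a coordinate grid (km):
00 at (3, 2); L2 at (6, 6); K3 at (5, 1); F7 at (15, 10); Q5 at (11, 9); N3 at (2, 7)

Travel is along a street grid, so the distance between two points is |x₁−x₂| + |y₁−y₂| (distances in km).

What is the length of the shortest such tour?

Minimum total distance: 44 km.

With 5 stops there are 5!/2 = 60 distinct round trips (a route and its reverse cost the same).
00→L2→K3→F7→Q5→N3→00: 7+6+19+5+11+6 = 54
00→L2→K3→F7→N3→Q5→00: 7+6+19+16+11+15 = 74
00→L2→K3→Q5→F7→N3→00: 7+6+14+5+16+6 = 54
00→L2→K3→Q5→N3→F7→00: 7+6+14+11+16+20 = 74
00→L2→K3→N3→F7→Q5→00: 7+6+9+16+5+15 = 58
00→L2→K3→N3→Q5→F7→00: 7+6+9+11+5+20 = 58
00→L2→F7→K3→Q5→N3→00: 7+13+19+14+11+6 = 70
00→L2→F7→K3→N3→Q5→00: 7+13+19+9+11+15 = 74
00→L2→F7→Q5→K3→N3→00: 7+13+5+14+9+6 = 54
00→L2→F7→Q5→N3→K3→00: 7+13+5+11+9+3 = 48
00→L2→F7→N3→K3→Q5→00: 7+13+16+9+14+15 = 74
00→L2→F7→N3→Q5→K3→00: 7+13+16+11+14+3 = 64
00→L2→Q5→K3→F7→N3→00: 7+8+14+19+16+6 = 70
00→L2→Q5→K3→N3→F7→00: 7+8+14+9+16+20 = 74
… (46 more)
00→K3→L2→F7→Q5→N3→00: 3+6+13+5+11+6 = 44  ← best
The minimum is 44.
One optimal route: 00 → K3 → L2 → F7 → Q5 → N3 → 00 (or its reverse).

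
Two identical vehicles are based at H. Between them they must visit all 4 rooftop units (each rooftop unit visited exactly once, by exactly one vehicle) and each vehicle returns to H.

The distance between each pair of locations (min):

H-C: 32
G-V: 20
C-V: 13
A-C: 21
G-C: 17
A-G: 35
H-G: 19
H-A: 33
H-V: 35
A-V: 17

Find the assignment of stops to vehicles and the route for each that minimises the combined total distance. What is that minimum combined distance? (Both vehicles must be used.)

There are 2^3 − 1 = 7 ways to divide the 4 stops into two non-empty groups. For each, the best each vehicle can do is its own shortest tour through its group:
  {A} + {G, C, V}: 66 + 84 = 150
  {G} + {A, C, V}: 38 + 95 = 133
  {A, G} + {C, V}: 87 + 80 = 167
  {C} + {A, G, V}: 64 + 89 = 153
  {A, C} + {G, V}: 86 + 74 = 160
  {G, C} + {A, V}: 68 + 85 = 153
  … (7 splits in total)
Best: vehicle 1 H → G → H = 38; vehicle 2 H → A → V → C → H = 95; combined 133.

133 min — the smallest possible combined total.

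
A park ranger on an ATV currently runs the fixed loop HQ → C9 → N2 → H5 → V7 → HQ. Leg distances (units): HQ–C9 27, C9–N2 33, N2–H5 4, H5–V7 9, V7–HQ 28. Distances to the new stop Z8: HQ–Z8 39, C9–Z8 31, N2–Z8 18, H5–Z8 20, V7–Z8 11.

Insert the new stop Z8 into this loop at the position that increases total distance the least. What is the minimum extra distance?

Insertion cost between consecutive stops i–j is d(i,Z8) + d(Z8,j) − d(i,j):
  between HQ and C9: 39 + 31 − 27 = 43
  between C9 and N2: 31 + 18 − 33 = 16
  between N2 and H5: 18 + 20 − 4 = 34
  between H5 and V7: 20 + 11 − 9 = 22
  between V7 and HQ: 11 + 39 − 28 = 22
Cheapest insertion is between C9 and N2, adding 16.
New total = 101 + 16 = 117.

Minimum extra distance: 16, inserting Z8 between C9 and N2.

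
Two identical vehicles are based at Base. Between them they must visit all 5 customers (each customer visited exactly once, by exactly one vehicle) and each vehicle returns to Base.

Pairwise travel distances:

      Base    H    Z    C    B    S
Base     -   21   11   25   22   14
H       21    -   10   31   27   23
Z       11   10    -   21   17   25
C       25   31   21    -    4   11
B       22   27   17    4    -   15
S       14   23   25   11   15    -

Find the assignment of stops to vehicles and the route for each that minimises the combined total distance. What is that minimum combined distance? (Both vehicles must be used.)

93 — the smallest possible combined total.

Try each way of splitting the stops between the two vehicles (each non-empty) and, for each split, find the best tour for each vehicle:
  {H} + {Z, C, B, S}: 42 + 57 = 99
  {Z} + {H, C, B, S}: 22 + 77 = 99
  {H, Z} + {C, B, S}: 42 + 51 = 93
  {C} + {H, Z, B, S}: 50 + 77 = 127
  {H, C} + {Z, B, S}: 77 + 57 = 134
  {Z, C} + {H, B, S}: 57 + 77 = 134
  … (15 splits in total)
Best: vehicle 1 Base → H → Z → Base = 42; vehicle 2 Base → B → C → S → Base = 51; combined 93.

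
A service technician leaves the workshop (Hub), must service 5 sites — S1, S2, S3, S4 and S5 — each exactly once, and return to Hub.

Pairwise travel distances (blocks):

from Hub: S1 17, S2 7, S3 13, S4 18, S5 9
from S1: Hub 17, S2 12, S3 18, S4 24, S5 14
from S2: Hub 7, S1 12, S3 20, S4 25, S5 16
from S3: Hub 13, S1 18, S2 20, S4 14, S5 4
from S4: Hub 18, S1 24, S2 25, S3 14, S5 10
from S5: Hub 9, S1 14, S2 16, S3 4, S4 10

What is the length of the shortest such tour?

With 5 stops there are 5!/2 = 60 distinct round trips (a route and its reverse cost the same).
Hub-S1-S2-S3-S4-S5-Hub: 17+12+20+14+10+9 = 82
Hub-S1-S2-S3-S5-S4-Hub: 17+12+20+4+10+18 = 81
Hub-S1-S2-S4-S3-S5-Hub: 17+12+25+14+4+9 = 81
Hub-S1-S2-S4-S5-S3-Hub: 17+12+25+10+4+13 = 81
Hub-S1-S2-S5-S3-S4-Hub: 17+12+16+4+14+18 = 81
Hub-S1-S2-S5-S4-S3-Hub: 17+12+16+10+14+13 = 82
Hub-S1-S3-S2-S4-S5-Hub: 17+18+20+25+10+9 = 99
Hub-S1-S3-S2-S5-S4-Hub: 17+18+20+16+10+18 = 99
Hub-S1-S3-S4-S2-S5-Hub: 17+18+14+25+16+9 = 99
Hub-S1-S3-S4-S5-S2-Hub: 17+18+14+10+16+7 = 82
Hub-S1-S3-S5-S2-S4-Hub: 17+18+4+16+25+18 = 98
Hub-S1-S3-S5-S4-S2-Hub: 17+18+4+10+25+7 = 81
Hub-S1-S4-S2-S3-S5-Hub: 17+24+25+20+4+9 = 99
Hub-S1-S4-S2-S5-S3-Hub: 17+24+25+16+4+13 = 99
… (46 more)
Hub-S2-S1-S3-S5-S4-Hub: 7+12+18+4+10+18 = 69  ← best
The minimum is 69.
One optimal route: Hub → S2 → S1 → S3 → S5 → S4 → Hub (or its reverse).

69 blocks — the shortest possible round trip.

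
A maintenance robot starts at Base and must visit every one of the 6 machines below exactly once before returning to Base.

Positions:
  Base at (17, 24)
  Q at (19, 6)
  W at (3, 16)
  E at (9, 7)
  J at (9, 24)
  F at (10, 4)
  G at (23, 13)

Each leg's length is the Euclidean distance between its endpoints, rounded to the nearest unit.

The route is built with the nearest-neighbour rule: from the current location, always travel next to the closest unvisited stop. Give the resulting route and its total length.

At Base the remaining stops are J 8, G 13, W 16, Q 18, E 19, F 21; go to J.
At J the remaining stops are W 10, E 17, G 18, F 20, Q 21; go to W.
At W the remaining stops are E 11, F 14, Q 19, G 20; go to E.
At E the remaining stops are F 3, Q 10, G 15; go to F.
At F the remaining stops are Q 9, G 16; go to Q.
At Q the remaining stops are G 8; go to G.
Return G→Base: 13.
Total = 8 + 10 + 11 + 3 + 9 + 8 + 13 = 62.

62 along Base → J → W → E → F → Q → G → Base.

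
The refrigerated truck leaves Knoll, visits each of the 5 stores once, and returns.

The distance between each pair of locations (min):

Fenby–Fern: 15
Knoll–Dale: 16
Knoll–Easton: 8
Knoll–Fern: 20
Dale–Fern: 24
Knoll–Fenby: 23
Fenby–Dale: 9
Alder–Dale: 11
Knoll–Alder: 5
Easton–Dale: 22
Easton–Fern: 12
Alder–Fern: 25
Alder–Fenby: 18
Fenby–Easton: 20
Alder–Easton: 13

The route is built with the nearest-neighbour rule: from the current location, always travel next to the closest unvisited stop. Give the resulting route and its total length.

Total distance 60 min via the nearest-neighbour route Knoll → Alder → Dale → Fenby → Fern → Easton → Knoll.

Knoll → [Alder:5 / Easton:8 / Dale:16 / Fern:20 / Fenby:23] → Alder (5)
Alder → [Dale:11 / Easton:13 / Fenby:18 / Fern:25] → Dale (11)
Dale → [Fenby:9 / Easton:22 / Fern:24] → Fenby (9)
Fenby → [Fern:15 / Easton:20] → Fern (15)
Fern → [Easton:12] → Easton (12)
Return Easton→Knoll: 8.
Total = 5 + 11 + 9 + 15 + 12 + 8 = 60.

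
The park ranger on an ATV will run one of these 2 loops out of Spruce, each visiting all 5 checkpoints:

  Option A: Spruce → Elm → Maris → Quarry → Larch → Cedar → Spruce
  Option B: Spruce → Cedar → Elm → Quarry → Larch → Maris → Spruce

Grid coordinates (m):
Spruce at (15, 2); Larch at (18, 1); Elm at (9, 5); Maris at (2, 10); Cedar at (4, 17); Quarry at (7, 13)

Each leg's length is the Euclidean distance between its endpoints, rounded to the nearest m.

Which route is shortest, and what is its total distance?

Option A: 7 + 9 + 6 + 16 + 21 + 19 = 78
Option B: 19 + 13 + 8 + 16 + 18 + 15 = 89

78 m — Option A is the shortest.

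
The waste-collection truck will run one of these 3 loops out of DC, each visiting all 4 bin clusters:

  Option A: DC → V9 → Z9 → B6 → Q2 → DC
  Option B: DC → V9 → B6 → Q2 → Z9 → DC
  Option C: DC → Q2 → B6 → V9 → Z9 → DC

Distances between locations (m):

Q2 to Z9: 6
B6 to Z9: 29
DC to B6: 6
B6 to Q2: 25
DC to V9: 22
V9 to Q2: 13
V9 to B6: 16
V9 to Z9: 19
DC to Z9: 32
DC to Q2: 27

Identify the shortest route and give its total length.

Shortest is Option B, total 101 m.

Option A: 22 + 19 + 29 + 25 + 27 = 122
Option B: 22 + 16 + 25 + 6 + 32 = 101
Option C: 27 + 25 + 16 + 19 + 32 = 119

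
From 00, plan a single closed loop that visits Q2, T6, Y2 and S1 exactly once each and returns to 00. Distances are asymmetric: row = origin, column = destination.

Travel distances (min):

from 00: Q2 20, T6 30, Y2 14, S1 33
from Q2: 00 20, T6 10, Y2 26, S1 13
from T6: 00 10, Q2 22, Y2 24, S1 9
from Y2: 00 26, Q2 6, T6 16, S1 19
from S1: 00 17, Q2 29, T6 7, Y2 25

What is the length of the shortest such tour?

00 → Q2 → T6 → Y2 → S1 → 00: 20+10+24+19+17 = 90
00 → Q2 → T6 → S1 → Y2 → 00: 20+10+9+25+26 = 90
00 → Q2 → Y2 → T6 → S1 → 00: 20+26+16+9+17 = 88
00 → Q2 → Y2 → S1 → T6 → 00: 20+26+19+7+10 = 82
00 → Q2 → S1 → T6 → Y2 → 00: 20+13+7+24+26 = 90
00 → Q2 → S1 → Y2 → T6 → 00: 20+13+25+16+10 = 84
00 → T6 → Q2 → Y2 → S1 → 00: 30+22+26+19+17 = 114
00 → T6 → Q2 → S1 → Y2 → 00: 30+22+13+25+26 = 116
00 → T6 → Y2 → Q2 → S1 → 00: 30+24+6+13+17 = 90
00 → T6 → Y2 → S1 → Q2 → 00: 30+24+19+29+20 = 122
00 → T6 → S1 → Q2 → Y2 → 00: 30+9+29+26+26 = 120
00 → T6 → S1 → Y2 → Q2 → 00: 30+9+25+6+20 = 90
00 → Y2 → Q2 → T6 → S1 → 00: 14+6+10+9+17 = 56
00 → Y2 → Q2 → S1 → T6 → 00: 14+6+13+7+10 = 50
… (10 more)
The minimum is 50.
One optimal route: 00 → Y2 → Q2 → S1 → T6 → 00.

Minimum total distance: 50 min.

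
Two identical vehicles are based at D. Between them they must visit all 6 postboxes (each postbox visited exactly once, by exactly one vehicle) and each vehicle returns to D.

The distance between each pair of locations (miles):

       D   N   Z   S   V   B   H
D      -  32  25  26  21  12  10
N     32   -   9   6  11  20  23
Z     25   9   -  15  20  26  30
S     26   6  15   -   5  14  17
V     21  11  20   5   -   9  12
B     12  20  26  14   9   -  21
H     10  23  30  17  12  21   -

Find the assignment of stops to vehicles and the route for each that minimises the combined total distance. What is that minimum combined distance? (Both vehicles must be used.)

Minimum combined distance: 86 miles.

There are 2^5 − 1 = 31 ways to divide the 6 stops into two non-empty groups. For each, the best each vehicle can do is its own shortest tour through its group:
  {N} + {Z, S, V, B, H}: 64 + 80 = 144
  {Z} + {N, S, V, B, H}: 50 + 65 = 115
  {N, Z} + {S, V, B, H}: 66 + 53 = 119
  {S} + {N, Z, V, B, H}: 52 + 80 = 132
  {N, S} + {Z, V, B, H}: 64 + 80 = 144
  {Z, S} + {N, V, B, H}: 66 + 65 = 131
  … (31 splits in total)
  {N, Z, S, V, B} + {H}: 66 + 20 = 86  ← best
Best: vehicle 1 D → Z → N → S → V → B → D = 66; vehicle 2 D → H → D = 20; combined 86.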